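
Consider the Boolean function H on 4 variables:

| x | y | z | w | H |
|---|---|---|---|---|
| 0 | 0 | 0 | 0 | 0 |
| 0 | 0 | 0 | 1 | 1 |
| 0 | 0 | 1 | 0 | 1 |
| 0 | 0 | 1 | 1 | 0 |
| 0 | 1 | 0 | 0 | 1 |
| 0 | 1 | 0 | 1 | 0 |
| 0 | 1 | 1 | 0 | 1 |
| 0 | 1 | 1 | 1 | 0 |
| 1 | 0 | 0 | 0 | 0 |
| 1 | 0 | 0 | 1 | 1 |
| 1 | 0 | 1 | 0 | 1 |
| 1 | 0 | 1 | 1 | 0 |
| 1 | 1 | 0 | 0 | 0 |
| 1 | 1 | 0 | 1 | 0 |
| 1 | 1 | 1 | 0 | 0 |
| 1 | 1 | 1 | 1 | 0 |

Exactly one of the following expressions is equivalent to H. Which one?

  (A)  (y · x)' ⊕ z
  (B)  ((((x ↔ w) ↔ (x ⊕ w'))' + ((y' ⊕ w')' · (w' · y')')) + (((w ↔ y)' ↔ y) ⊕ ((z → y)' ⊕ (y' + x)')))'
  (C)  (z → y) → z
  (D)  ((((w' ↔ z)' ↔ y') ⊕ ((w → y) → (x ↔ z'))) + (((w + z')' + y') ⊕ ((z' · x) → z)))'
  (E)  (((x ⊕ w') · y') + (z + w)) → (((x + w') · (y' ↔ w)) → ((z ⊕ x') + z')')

(A): at (0,0,0,0) it gives 1, but H = 0 — eliminated.
(C): at (0,0,0,1) it gives 0, but H = 1 — eliminated.
(D): at (0,0,0,1) it gives 0, but H = 1 — eliminated.
(E): at (0,0,0,0) it gives 1, but H = 0 — eliminated.
Only (B) survives; checking it on all 16 rows confirms it matches H.

B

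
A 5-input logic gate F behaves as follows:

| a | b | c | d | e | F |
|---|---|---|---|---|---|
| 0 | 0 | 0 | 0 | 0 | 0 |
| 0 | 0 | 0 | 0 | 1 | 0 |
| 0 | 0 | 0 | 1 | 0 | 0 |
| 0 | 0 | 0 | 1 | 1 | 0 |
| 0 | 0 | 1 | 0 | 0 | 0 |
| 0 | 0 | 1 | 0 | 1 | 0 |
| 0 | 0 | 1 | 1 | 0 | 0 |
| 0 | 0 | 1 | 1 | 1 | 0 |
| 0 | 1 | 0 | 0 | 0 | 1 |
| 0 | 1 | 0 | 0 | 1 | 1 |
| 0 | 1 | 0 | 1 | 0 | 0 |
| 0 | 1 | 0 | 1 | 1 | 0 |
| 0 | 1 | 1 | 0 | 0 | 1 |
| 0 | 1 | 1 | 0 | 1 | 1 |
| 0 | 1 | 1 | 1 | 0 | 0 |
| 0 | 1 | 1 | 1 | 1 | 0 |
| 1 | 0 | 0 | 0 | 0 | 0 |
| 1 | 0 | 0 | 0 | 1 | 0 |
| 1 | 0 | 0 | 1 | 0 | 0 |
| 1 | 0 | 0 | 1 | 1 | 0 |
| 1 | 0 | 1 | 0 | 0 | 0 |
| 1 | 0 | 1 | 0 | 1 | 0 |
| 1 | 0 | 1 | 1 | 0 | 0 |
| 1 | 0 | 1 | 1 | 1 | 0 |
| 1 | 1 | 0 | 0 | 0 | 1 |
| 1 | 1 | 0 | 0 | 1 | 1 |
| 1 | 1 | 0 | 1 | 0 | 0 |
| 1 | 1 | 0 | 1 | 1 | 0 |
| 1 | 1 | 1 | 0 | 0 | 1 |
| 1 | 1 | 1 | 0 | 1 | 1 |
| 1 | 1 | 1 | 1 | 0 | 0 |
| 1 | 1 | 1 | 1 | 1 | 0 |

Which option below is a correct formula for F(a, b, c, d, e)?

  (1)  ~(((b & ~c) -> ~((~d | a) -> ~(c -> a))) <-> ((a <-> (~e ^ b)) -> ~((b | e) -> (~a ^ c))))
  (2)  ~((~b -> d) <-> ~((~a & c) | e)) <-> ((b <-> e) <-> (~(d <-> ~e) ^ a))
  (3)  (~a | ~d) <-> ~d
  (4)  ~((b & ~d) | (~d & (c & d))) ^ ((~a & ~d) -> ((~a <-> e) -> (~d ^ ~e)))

(1): at (0,0,0,0,1) it gives 1, but F = 0 — eliminated.
(2): at (0,0,0,0,0) it gives 1, but F = 0 — eliminated.
(3): at (0,0,0,0,0) it gives 1, but F = 0 — eliminated.
That leaves (4). Evaluating it on every row reproduces the table of F exactly.

4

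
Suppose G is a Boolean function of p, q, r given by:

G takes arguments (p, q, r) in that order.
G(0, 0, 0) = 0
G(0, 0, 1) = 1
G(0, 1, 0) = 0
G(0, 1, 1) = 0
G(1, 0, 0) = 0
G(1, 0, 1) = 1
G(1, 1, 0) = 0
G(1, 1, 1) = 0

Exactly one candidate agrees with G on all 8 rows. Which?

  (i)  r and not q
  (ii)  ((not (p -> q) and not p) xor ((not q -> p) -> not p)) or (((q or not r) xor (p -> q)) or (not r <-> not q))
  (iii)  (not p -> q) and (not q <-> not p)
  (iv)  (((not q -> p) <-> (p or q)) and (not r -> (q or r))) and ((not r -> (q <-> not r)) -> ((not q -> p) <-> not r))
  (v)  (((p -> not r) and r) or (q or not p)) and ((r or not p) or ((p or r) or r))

(ii) disagrees with G on (0,0,0) (formula → 1, table → 0); rule it out.
(iii) disagrees with G on (0,0,1) (formula → 0, table → 1); rule it out.
(iv) disagrees with G on (0,1,0) (formula → 1, table → 0); rule it out.
(v) disagrees with G on (0,0,0) (formula → 1, table → 0); rule it out.
(i) is the remaining candidate, and it agrees with G on all 8 inputs.

i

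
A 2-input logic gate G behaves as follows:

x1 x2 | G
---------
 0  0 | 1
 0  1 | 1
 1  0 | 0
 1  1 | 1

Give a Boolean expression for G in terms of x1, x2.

This is x1 → x2 (false only at 1,0).

G(x1, x2) = x1 -> x2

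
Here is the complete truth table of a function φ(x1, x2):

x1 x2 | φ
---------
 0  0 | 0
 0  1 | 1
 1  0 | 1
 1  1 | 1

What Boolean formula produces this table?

φ(x1, x2) = x1 + x2

The output is 1 whenever at least one input is 1 — the OR of all inputs.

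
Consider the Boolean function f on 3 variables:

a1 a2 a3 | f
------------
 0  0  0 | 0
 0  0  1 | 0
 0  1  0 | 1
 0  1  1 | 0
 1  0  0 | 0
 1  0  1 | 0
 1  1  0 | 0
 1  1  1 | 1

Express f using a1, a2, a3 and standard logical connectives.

f=1 on 2 inputs: (0,1,0), (1,1,1). Reading each as a conjunction of literals (¬a1·a2·¬a3, a1·a2·a3) and taking the OR gives the canonical DNF.

f(a1, a2, a3) = ((¬a1 ∧ a2) ∧ ¬a3) ∨ ((a1 ∧ a2) ∧ a3)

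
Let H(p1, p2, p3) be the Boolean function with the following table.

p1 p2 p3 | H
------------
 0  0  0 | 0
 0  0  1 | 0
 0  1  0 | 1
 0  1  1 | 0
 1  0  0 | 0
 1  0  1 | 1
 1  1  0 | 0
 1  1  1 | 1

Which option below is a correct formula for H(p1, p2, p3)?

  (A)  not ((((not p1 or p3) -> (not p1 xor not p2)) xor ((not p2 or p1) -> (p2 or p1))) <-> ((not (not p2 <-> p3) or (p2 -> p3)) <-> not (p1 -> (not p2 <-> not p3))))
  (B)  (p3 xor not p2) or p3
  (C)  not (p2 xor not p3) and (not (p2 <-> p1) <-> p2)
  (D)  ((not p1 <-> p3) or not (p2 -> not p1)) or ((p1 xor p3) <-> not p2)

(B): at (0,0,0) it gives 1, but H = 0 — eliminated.
(C): at (0,0,1) it gives 1, but H = 0 — eliminated.
(D): at (0,0,1) it gives 1, but H = 0 — eliminated.
That leaves (A). Evaluating it on every row reproduces the table of H exactly.

A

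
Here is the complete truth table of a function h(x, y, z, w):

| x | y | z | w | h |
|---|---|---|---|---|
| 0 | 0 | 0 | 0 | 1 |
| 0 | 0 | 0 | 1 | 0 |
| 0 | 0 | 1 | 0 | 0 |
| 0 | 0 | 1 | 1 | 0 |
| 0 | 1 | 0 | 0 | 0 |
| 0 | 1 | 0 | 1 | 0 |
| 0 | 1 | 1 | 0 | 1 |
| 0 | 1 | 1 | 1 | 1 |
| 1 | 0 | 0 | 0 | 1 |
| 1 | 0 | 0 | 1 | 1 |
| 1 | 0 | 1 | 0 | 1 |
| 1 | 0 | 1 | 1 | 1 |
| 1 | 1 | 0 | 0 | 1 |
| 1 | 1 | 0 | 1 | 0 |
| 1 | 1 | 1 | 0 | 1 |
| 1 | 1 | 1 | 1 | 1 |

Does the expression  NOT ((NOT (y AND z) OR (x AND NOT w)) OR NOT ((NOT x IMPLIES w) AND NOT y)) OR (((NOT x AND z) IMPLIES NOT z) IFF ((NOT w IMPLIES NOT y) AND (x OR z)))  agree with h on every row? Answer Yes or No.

Test each input against both h and the formula:
  x=0, y=0, z=0, w=0: formula gives 0, but h = 1 ✗
A single disagreement suffices: at (0,0,0,0) they differ, so the formula does not compute h.

No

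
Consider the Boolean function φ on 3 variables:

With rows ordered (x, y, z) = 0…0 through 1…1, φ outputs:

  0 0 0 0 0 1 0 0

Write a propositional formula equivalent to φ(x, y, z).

φ(x, y, z) = (x · y') · z

Only row (1,0,1) gives 1. That row's minterm x·¬y·z is φ directly.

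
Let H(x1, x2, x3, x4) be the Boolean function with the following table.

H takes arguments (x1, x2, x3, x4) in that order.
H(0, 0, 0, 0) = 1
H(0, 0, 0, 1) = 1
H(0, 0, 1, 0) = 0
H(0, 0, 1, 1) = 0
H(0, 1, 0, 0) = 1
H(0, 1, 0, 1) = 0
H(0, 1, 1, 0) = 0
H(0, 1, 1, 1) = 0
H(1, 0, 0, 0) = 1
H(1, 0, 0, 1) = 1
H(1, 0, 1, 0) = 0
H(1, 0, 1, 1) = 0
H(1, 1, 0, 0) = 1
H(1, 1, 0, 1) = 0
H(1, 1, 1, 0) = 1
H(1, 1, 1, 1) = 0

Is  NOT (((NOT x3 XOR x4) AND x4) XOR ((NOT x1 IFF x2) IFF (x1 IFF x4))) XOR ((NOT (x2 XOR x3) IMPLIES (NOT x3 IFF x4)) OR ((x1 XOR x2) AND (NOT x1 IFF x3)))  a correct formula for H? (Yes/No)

Test each input against both H and the formula:
  x1=0, x2=0, x3=0, x4=0: formula gives 1, H = 1 ✓
  x1=0, x2=0, x3=0, x4=1: formula gives 1, H = 1 ✓
  x1=0, x2=0, x3=1, x4=0: formula gives 0, H = 0 ✓
  x1=0, x2=0, x3=1, x4=1: formula gives 0, H = 0 ✓
  …
  x1=0, x2=1, x3=1, x4=0: formula gives 1, but H = 0 ✗
A single disagreement suffices: at (0,1,1,0) they differ, so the formula does not compute H.

No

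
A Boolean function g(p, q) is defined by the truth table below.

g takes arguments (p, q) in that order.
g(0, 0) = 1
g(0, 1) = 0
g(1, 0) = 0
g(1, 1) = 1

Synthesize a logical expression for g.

g(p, q) = ~(p ^ q)

The output is 1 exactly when an even number of inputs are 1 — the complement of 2-way XOR.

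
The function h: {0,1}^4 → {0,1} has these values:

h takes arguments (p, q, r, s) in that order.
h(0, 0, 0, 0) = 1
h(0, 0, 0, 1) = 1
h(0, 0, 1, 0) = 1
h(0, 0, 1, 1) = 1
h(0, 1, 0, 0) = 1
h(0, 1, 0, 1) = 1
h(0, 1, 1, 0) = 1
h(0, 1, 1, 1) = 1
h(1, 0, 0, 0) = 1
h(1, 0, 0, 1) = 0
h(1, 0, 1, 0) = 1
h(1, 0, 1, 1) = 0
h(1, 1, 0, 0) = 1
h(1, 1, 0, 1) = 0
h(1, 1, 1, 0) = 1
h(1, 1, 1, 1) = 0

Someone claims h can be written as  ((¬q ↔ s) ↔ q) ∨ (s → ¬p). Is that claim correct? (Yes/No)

Check the formula against h row by row:
  p=0, q=0, r=0, s=0: formula gives 1, h = 1 ✓
  p=0, q=0, r=0, s=1: formula gives 1, h = 1 ✓
  p=0, q=0, r=1, s=0: formula gives 1, h = 1 ✓
  p=0, q=0, r=1, s=1: formula gives 1, h = 1 ✓
  … (the remaining 12 rows also agree.)
No disagreement on any input; they are logically equivalent.

Yes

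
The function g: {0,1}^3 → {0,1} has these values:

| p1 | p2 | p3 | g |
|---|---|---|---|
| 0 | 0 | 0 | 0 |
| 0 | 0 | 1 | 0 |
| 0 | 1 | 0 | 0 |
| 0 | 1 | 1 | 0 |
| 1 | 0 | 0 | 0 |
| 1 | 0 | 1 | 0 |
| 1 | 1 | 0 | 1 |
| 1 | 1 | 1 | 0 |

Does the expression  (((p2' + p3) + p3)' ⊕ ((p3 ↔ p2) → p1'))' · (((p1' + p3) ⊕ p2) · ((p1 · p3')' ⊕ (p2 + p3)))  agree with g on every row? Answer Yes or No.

Yes

Check the formula against g row by row:
  p1=0, p2=0, p3=0: formula gives 0, g = 0 ✓
  p1=0, p2=0, p3=1: formula gives 0, g = 0 ✓
  p1=0, p2=1, p3=0: formula gives 0, g = 0 ✓
  p1=0, p2=1, p3=1: formula gives 0, g = 0 ✓
  p1=1, p2=0, p3=0: formula gives 0, g = 0 ✓
  … (the remaining 3 rows also agree.)
All 8 rows match — the expression computes g exactly.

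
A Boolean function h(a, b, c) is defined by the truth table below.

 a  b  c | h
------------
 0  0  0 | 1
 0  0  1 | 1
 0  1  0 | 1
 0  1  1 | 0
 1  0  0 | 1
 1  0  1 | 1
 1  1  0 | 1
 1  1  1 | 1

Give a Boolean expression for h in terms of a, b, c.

h(a, b, c) = ((a' · b) · c)'

h is 0 on exactly one input, (0,1,1), whose minterm is ¬a·b·c. So h is the negation of that single conjunction.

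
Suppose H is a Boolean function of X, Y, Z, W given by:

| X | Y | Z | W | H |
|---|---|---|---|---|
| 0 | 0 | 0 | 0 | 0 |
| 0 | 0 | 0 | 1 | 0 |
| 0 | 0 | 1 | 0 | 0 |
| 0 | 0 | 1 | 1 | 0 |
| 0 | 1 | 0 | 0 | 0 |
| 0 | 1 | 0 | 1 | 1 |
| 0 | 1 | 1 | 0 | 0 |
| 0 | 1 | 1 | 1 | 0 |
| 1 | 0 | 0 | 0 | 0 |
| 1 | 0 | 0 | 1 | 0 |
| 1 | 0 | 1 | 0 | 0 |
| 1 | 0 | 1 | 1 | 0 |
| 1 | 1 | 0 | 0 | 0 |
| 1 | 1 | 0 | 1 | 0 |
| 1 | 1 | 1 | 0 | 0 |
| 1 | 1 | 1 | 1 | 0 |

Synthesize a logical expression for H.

H is 1 on exactly one input, (0,1,0,1), whose minterm is ¬X·Y·¬Z·W. So H is just that conjunction.

H(X, Y, Z, W) = ((~X & Y) & ~Z) & W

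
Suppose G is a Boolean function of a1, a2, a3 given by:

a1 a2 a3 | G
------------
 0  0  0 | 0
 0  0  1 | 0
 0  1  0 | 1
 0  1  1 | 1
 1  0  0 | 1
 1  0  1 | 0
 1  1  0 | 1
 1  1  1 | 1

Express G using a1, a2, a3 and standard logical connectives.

G(a1, a2, a3) = not ((((not a1 and not a2) and not a3) or ((not a1 and not a2) and a3)) or ((a1 and not a2) and a3))

The 0-rows are (0,0,0), (0,0,1), (1,0,1). Take each as a conjunction (¬a1·¬a2·¬a3, ¬a1·¬a2·a3, a1·¬a2·a3), form their disjunction, and complement — that gives a formula that is 1 everywhere G is.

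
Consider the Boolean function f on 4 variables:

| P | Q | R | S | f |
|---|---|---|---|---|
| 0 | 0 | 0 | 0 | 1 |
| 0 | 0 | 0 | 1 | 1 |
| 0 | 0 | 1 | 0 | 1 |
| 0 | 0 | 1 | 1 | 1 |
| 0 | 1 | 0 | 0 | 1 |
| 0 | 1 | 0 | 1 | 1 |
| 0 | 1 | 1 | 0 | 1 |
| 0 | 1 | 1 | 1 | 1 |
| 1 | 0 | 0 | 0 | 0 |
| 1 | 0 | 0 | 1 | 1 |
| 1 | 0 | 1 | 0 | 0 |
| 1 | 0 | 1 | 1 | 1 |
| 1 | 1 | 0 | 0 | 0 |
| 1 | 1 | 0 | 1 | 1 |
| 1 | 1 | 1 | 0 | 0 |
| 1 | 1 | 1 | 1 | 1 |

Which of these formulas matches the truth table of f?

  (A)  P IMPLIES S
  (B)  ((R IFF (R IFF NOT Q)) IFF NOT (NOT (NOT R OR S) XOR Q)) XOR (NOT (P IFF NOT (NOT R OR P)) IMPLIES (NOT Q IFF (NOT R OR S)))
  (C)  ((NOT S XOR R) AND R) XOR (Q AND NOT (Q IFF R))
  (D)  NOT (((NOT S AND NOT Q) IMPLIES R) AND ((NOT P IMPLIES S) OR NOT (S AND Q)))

(B) disagrees with f on (0,0,0,0) (formula → 0, table → 1); rule it out.
(C) disagrees with f on (0,0,0,0) (formula → 0, table → 1); rule it out.
(D) disagrees with f on (0,0,0,1) (formula → 0, table → 1); rule it out.
Only (A) survives; checking it on all 16 rows confirms it matches f.

A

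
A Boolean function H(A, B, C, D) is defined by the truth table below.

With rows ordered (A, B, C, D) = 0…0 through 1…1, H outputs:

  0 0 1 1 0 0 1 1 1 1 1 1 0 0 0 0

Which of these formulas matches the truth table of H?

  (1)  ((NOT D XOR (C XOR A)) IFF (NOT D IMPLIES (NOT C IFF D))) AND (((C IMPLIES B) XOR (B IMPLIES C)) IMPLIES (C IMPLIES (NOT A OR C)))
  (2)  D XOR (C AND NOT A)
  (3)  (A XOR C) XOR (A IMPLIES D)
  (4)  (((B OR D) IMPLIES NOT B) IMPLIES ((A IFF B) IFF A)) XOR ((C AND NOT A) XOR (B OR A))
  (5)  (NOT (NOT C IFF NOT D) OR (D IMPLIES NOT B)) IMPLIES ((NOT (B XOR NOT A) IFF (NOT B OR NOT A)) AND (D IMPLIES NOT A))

(1) disagrees with H on (0,0,1,0) (formula → 0, table → 1); rule it out.
(2) disagrees with H on (0,0,0,1) (formula → 1, table → 0); rule it out.
(3) disagrees with H on (0,0,0,0) (formula → 1, table → 0); rule it out.
(5) disagrees with H on (0,0,1,0) (formula → 0, table → 1); rule it out.
Only (4) survives; checking it on all 16 rows confirms it matches H.

4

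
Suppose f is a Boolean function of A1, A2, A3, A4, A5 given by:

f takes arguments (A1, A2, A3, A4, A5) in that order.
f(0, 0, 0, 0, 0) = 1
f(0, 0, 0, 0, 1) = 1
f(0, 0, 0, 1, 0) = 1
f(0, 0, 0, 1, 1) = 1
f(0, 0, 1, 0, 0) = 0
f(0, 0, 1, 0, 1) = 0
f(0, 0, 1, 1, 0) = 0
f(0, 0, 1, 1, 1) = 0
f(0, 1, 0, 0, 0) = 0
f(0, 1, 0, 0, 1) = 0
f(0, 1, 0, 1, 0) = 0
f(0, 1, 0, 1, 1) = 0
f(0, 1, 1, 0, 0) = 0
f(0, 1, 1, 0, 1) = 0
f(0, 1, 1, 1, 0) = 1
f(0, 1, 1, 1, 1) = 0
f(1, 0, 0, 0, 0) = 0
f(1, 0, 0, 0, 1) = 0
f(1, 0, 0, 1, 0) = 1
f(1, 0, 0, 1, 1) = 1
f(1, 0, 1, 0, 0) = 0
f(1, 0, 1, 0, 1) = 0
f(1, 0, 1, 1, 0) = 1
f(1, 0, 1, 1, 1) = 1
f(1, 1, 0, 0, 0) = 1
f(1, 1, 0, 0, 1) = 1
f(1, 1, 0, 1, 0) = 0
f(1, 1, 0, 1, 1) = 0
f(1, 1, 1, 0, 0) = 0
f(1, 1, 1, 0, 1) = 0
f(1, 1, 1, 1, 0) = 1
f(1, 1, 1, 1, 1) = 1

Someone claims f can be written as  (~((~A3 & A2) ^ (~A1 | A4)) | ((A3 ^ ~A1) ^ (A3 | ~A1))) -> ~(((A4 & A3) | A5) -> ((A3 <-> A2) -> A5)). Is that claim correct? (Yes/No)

Yes

Test each input against both f and the formula:
  A1=0, A2=0, A3=0, A4=0, A5=0: formula gives 1, f = 1 ✓
  A1=0, A2=0, A3=0, A4=0, A5=1: formula gives 1, f = 1 ✓
  A1=0, A2=0, A3=0, A4=1, A5=0: formula gives 1, f = 1 ✓
  A1=0, A2=0, A3=0, A4=1, A5=1: formula gives 1, f = 1 ✓
  …and likewise for the remaining 28 rows.
All 32 rows match — the expression computes f exactly.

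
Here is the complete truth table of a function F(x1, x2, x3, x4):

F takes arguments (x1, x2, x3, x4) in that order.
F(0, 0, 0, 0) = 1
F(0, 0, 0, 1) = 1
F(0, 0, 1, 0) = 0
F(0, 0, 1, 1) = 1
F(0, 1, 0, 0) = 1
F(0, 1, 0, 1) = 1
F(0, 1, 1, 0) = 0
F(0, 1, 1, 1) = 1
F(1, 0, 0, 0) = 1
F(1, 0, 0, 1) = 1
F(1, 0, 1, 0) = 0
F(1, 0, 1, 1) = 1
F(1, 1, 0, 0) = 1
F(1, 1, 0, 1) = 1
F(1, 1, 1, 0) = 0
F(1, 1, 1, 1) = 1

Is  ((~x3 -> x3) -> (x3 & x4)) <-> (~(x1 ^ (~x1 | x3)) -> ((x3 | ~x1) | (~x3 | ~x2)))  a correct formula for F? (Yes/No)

Yes

Test each input against both F and the formula:
  x1=0, x2=0, x3=0, x4=0: formula gives 1, F = 1 ✓
  x1=0, x2=0, x3=0, x4=1: formula gives 1, F = 1 ✓
  x1=0, x2=0, x3=1, x4=0: formula gives 0, F = 0 ✓
  x1=0, x2=0, x3=1, x4=1: formula gives 1, F = 1 ✓
  … (the remaining 12 rows also agree.)
No disagreement on any input; they are logically equivalent.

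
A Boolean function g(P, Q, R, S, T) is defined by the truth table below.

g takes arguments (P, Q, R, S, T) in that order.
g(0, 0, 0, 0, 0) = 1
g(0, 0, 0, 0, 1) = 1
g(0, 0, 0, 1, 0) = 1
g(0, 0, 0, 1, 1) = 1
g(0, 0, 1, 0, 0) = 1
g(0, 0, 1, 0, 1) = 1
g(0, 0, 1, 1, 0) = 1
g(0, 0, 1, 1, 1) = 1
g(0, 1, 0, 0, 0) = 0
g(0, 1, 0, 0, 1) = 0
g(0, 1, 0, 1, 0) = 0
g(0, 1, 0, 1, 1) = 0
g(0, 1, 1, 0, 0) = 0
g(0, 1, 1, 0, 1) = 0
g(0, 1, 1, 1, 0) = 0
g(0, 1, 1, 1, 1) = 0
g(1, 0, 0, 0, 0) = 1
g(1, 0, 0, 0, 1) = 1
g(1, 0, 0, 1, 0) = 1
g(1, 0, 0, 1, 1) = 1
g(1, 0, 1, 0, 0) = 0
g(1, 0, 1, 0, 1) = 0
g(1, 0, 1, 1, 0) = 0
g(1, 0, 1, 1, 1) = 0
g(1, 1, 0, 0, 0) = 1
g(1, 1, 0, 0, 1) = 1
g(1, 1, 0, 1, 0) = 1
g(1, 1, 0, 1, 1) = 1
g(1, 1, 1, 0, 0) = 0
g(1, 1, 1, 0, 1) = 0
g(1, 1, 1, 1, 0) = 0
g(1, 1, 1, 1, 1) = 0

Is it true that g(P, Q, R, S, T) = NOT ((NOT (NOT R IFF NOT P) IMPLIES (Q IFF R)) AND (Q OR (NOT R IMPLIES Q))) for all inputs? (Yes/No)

Yes

Check the formula against g row by row:
  P=0, Q=0, R=0, S=0, T=0: formula gives 1, g = 1 ✓
  P=0, Q=0, R=0, S=0, T=1: formula gives 1, g = 1 ✓
  P=0, Q=0, R=0, S=1, T=0: formula gives 1, g = 1 ✓
  P=0, Q=0, R=0, S=1, T=1: formula gives 1, g = 1 ✓
  … (the remaining 28 rows also agree.)
No disagreement on any input; they are logically equivalent.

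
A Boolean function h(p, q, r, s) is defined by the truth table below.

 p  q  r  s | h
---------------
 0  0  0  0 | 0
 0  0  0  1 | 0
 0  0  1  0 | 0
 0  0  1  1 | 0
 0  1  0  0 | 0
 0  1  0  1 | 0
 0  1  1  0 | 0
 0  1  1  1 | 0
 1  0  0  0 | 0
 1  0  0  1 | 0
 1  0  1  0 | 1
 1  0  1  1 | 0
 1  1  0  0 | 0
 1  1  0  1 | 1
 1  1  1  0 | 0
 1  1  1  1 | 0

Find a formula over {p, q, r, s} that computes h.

h=1 on 2 inputs: (1,0,1,0), (1,1,0,1). Reading each as a conjunction of literals (p·¬q·r·¬s, p·q·¬r·s) and taking the OR gives the canonical DNF.

h(p, q, r, s) = (((p ∧ ¬q) ∧ r) ∧ ¬s) ∨ (((p ∧ q) ∧ ¬r) ∧ s)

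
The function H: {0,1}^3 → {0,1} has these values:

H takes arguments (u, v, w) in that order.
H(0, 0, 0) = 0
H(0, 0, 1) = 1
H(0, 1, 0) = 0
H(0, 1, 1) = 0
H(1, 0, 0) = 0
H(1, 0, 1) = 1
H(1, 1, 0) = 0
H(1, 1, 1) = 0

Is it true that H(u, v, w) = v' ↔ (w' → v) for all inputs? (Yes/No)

Yes

Evaluate v' ↔ (w' → v) on each row and compare to H:
  u=0, v=0, w=0: formula gives 0, H = 0 ✓
  u=0, v=0, w=1: formula gives 1, H = 1 ✓
  u=0, v=1, w=0: formula gives 0, H = 0 ✓
  u=0, v=1, w=1: formula gives 0, H = 0 ✓
  u=1, v=0, w=0: formula gives 0, H = 0 ✓
  …and likewise for the remaining 3 rows.
Every row agrees, so the formula is equivalent.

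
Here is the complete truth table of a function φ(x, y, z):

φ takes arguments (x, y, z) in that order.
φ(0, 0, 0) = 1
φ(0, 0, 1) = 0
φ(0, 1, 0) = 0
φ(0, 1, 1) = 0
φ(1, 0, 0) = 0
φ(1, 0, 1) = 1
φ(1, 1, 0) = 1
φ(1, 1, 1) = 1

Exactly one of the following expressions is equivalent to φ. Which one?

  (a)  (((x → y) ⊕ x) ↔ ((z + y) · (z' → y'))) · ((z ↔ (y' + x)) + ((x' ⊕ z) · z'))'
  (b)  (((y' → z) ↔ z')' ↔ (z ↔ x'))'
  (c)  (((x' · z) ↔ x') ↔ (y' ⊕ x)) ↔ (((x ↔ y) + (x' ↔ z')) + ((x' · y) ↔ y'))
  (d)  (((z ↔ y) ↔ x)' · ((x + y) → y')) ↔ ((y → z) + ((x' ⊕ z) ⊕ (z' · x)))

(a) disagrees with φ on (0,0,0) (formula → 0, table → 1); rule it out.
(c) disagrees with φ on (0,0,0) (formula → 0, table → 1); rule it out.
(d) disagrees with φ on (1,1,0) (formula → 0, table → 1); rule it out.
(b) is the remaining candidate, and it agrees with φ on all 8 inputs.

b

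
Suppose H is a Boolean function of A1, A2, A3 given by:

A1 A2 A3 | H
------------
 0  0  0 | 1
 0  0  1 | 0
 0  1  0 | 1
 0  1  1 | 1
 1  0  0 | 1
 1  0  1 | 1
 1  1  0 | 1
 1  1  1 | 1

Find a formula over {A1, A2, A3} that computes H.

Only row (0,0,1) gives 0. So H is 1 everywhere except there — the complement of the minterm ¬A1·¬A2·A3.

H(A1, A2, A3) = ¬((¬A1 ∧ ¬A2) ∧ A3)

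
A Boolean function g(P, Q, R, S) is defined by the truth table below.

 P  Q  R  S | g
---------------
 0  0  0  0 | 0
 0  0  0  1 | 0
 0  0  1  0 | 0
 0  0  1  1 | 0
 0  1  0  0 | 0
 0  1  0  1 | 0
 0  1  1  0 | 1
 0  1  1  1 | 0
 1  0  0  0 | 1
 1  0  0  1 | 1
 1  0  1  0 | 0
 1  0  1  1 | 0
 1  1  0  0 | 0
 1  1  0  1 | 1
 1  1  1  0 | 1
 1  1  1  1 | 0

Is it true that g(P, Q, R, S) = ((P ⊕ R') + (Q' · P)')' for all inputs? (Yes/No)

Check the formula against g row by row:
  P=0, Q=0, R=0, S=0: formula gives 0, g = 0 ✓
  P=0, Q=0, R=0, S=1: formula gives 0, g = 0 ✓
  P=0, Q=0, R=1, S=0: formula gives 0, g = 0 ✓
  P=0, Q=0, R=1, S=1: formula gives 0, g = 0 ✓
  …
  P=0, Q=1, R=1, S=0: formula gives 0, but g = 1 ✗
Since they disagree at (0,1,1,0), the expression is not a correct formula for g.

No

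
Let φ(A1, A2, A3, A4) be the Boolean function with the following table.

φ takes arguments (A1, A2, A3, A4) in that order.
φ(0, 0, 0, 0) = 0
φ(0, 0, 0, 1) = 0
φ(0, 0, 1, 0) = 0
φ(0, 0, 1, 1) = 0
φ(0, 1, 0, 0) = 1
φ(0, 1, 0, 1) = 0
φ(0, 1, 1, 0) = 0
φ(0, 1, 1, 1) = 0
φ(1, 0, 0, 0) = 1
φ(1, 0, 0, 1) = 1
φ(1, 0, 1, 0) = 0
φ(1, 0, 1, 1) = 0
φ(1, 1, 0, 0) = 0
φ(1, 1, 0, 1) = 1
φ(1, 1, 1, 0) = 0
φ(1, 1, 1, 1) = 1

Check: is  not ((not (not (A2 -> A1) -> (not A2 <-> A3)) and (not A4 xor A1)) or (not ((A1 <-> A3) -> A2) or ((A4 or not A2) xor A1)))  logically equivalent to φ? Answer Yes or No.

Evaluate not ((not (not (A2 -> A1) -> (not A2 <-> A3)) and (not A4 xor A1)) or (not ((A1 <-> A3) -> A2) or ((A4 or not A2) xor A1))) on each row and compare to φ:
  A1=0, A2=0, A3=0, A4=0: formula gives 0, φ = 0 ✓
  A1=0, A2=0, A3=0, A4=1: formula gives 0, φ = 0 ✓
  A1=0, A2=0, A3=1, A4=0: formula gives 0, φ = 0 ✓
  A1=0, A2=0, A3=1, A4=1: formula gives 0, φ = 0 ✓
  …and likewise for the remaining 12 rows.
No disagreement on any input; they are logically equivalent.

Yes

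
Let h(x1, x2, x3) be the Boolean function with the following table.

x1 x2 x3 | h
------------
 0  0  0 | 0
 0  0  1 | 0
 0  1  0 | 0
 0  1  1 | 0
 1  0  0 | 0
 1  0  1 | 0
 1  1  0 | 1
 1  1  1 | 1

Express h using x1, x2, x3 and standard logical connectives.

h(x1, x2, x3) = ((x1 · x2) · x3') + ((x1 · x2) · x3)

Collect the rows where h=1 — (1,1,0), (1,1,1) — and write one minterm per row: x1·x2·¬x3, x1·x2·x3. Their union (logical OR) reproduces the table exactly.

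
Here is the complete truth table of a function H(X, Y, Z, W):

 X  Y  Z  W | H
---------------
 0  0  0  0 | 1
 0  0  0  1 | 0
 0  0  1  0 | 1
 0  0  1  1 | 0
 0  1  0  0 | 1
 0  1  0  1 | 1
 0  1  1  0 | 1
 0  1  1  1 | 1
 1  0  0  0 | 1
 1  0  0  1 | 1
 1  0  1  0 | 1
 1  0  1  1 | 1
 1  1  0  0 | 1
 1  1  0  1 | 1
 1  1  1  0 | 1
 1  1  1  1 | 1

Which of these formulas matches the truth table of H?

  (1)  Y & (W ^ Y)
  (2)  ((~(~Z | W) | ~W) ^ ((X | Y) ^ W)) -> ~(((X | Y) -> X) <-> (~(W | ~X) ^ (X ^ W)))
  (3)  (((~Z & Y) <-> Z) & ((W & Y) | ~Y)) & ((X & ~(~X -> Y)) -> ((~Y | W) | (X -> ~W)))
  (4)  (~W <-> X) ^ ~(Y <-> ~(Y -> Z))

(1) disagrees with H on (0,0,0,0) (formula → 0, table → 1); rule it out.
(3) disagrees with H on (0,0,0,1) (formula → 1, table → 0); rule it out.
(4) disagrees with H on (0,0,0,0) (formula → 0, table → 1); rule it out.
Only (2) survives; checking it on all 16 rows confirms it matches H.

2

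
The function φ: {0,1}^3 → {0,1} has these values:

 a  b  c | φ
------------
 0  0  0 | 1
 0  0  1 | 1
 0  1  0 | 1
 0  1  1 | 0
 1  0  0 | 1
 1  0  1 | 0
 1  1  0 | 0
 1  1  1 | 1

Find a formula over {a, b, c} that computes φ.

There are just 3 zero rows: (0,1,1), (1,0,1), (1,1,0). Their minterms are ¬a·b·c, a·¬b·c, a·b·¬c; the OR of those covers precisely the 0-outputs, and negating it yields φ.

φ(a, b, c) = ((((a' · b) · c) + ((a · b') · c)) + ((a · b) · c'))'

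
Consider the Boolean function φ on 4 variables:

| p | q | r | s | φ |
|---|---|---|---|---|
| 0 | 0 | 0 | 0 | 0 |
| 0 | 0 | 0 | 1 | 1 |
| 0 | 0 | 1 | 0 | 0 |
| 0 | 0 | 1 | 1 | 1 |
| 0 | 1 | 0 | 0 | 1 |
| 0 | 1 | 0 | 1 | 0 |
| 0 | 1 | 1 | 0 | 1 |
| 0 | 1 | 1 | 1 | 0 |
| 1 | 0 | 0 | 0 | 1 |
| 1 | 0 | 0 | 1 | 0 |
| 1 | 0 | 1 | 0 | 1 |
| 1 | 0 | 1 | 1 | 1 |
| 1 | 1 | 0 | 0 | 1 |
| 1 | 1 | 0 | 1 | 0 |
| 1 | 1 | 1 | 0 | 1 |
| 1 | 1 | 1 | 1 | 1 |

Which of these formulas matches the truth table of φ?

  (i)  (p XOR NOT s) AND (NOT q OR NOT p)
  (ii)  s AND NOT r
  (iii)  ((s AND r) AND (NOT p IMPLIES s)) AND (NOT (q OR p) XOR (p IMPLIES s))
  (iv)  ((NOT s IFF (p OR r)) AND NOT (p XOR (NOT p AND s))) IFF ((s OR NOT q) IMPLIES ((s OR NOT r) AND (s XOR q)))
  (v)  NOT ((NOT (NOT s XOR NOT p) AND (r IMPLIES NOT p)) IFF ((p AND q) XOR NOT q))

(i): at (0,0,0,0) it gives 1, but φ = 0 — eliminated.
(ii): at (0,0,1,1) it gives 0, but φ = 1 — eliminated.
(iii): at (0,0,0,1) it gives 0, but φ = 1 — eliminated.
(iv): at (0,0,0,0) it gives 1, but φ = 0 — eliminated.
(v) is the remaining candidate, and it agrees with φ on all 16 inputs.

v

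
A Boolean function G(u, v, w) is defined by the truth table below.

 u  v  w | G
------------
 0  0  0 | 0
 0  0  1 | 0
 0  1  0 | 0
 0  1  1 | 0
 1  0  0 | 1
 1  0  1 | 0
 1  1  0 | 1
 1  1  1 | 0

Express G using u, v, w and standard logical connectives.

G(u, v, w) = ((u · v') · w') + ((u · v) · w')

The 1-rows are (1,0,0), (1,1,0). Each contributes one minterm — u·¬v·¬w; u·v·¬w — and their disjunction is a sum-of-products form of G.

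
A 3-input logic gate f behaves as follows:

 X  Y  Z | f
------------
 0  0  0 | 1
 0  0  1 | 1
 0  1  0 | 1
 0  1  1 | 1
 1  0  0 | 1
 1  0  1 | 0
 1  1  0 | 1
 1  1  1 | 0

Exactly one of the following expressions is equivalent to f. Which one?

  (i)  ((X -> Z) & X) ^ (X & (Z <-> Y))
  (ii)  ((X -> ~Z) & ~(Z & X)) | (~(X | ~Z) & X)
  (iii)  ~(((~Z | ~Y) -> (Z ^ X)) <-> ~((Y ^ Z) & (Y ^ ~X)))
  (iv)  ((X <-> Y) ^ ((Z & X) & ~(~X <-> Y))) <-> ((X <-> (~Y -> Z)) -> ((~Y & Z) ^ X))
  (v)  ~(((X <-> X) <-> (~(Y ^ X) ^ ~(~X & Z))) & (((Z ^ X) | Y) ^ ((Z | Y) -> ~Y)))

(i) fails at (0,0,0): the formula yields 0, f is 1.
(iii) fails at (0,1,1): the formula yields 0, f is 1.
(iv) fails at (0,0,0): the formula yields 0, f is 1.
(v) fails at (0,1,0): the formula yields 0, f is 1.
(ii) is the remaining candidate, and it agrees with f on all 8 inputs.

ii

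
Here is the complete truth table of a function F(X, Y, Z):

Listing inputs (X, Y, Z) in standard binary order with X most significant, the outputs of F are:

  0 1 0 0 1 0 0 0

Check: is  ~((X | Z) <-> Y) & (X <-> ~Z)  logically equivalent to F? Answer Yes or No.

Test each input against both F and the formula:
  X=0, Y=0, Z=0: formula gives 0, F = 0 ✓
  X=0, Y=0, Z=1: formula gives 1, F = 1 ✓
  X=0, Y=1, Z=0: formula gives 0, F = 0 ✓
  X=0, Y=1, Z=1: formula gives 0, F = 0 ✓
  X=1, Y=0, Z=0: formula gives 1, F = 1 ✓
  …and likewise for the remaining 3 rows.
No disagreement on any input; they are logically equivalent.

Yes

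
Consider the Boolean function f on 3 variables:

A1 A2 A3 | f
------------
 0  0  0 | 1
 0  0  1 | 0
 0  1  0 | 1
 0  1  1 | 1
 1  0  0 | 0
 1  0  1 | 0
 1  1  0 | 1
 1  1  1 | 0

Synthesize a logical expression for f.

f=1 on 4 inputs: (0,0,0), (0,1,0), (0,1,1), (1,1,0). Reading each as a conjunction of literals (¬A1·¬A2·¬A3, ¬A1·A2·¬A3, ¬A1·A2·A3, A1·A2·¬A3) and taking the OR gives the canonical DNF.

f(A1, A2, A3) = ((((not A1 and not A2) and not A3) or ((not A1 and A2) and not A3)) or ((not A1 and A2) and A3)) or ((A1 and A2) and not A3)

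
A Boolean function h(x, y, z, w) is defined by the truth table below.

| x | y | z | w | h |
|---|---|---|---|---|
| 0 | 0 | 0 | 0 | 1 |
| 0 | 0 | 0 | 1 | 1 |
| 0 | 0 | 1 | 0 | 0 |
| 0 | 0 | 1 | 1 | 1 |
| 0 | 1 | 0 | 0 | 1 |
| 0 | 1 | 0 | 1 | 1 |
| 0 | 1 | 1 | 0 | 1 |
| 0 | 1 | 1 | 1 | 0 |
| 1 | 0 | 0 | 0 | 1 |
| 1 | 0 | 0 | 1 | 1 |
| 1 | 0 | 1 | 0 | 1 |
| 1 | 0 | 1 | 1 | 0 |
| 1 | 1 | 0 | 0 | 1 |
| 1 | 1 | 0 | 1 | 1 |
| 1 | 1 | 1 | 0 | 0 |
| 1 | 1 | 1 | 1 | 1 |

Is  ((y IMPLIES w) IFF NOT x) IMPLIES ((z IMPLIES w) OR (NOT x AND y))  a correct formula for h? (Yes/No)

Check the formula against h row by row:
  x=0, y=0, z=0, w=0: formula gives 1, h = 1 ✓
  x=0, y=0, z=0, w=1: formula gives 1, h = 1 ✓
  x=0, y=0, z=1, w=0: formula gives 0, h = 0 ✓
  x=0, y=0, z=1, w=1: formula gives 1, h = 1 ✓
  …
  x=0, y=1, z=1, w=1: formula gives 1, but h = 0 ✗
Since they disagree at (0,1,1,1), the expression is not a correct formula for h.

No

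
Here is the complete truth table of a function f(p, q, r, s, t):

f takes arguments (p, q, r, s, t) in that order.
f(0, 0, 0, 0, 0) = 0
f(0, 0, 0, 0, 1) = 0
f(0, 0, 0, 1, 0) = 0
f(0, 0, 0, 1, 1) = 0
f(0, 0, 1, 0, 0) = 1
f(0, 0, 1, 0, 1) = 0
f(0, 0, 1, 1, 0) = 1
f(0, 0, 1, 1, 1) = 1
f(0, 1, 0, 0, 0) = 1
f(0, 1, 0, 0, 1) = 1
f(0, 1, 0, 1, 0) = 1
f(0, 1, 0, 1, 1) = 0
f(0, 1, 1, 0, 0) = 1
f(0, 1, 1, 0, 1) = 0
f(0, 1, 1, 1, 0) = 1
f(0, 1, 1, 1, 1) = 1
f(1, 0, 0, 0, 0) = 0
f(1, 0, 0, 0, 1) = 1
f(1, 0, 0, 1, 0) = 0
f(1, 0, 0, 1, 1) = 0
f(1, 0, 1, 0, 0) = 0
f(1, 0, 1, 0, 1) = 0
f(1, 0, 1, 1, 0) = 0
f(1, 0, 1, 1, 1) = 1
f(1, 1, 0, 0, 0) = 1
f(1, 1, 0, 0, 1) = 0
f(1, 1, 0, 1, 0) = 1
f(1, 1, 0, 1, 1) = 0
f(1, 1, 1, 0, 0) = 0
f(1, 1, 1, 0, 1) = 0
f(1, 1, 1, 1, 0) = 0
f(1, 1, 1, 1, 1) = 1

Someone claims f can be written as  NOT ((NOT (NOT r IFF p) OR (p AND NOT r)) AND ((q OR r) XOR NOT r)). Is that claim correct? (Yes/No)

No

Check the formula against f row by row:
  p=0, q=0, r=0, s=0, t=0: formula gives 0, f = 0 ✓
  p=0, q=0, r=0, s=0, t=1: formula gives 0, f = 0 ✓
  p=0, q=0, r=0, s=1, t=0: formula gives 0, f = 0 ✓
  p=0, q=0, r=0, s=1, t=1: formula gives 0, f = 0 ✓
  …
  p=0, q=0, r=1, s=0, t=1: formula gives 1, but f = 0 ✗
Since they disagree at (0,0,1,0,1), the expression is not a correct formula for f.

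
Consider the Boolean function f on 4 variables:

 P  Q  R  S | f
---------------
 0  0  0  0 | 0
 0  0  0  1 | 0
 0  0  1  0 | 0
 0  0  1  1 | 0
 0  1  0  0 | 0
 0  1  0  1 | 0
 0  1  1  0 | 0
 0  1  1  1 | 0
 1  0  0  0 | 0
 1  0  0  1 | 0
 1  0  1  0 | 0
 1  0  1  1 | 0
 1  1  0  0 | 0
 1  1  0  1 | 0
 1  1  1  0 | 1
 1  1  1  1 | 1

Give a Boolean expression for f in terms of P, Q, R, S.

f(P, Q, R, S) = (((P · Q) · R) · S') + (((P · Q) · R) · S)

The 1-rows are (1,1,1,0), (1,1,1,1). Each contributes one minterm — P·Q·R·¬S; P·Q·R·S — and their disjunction is a sum-of-products form of f.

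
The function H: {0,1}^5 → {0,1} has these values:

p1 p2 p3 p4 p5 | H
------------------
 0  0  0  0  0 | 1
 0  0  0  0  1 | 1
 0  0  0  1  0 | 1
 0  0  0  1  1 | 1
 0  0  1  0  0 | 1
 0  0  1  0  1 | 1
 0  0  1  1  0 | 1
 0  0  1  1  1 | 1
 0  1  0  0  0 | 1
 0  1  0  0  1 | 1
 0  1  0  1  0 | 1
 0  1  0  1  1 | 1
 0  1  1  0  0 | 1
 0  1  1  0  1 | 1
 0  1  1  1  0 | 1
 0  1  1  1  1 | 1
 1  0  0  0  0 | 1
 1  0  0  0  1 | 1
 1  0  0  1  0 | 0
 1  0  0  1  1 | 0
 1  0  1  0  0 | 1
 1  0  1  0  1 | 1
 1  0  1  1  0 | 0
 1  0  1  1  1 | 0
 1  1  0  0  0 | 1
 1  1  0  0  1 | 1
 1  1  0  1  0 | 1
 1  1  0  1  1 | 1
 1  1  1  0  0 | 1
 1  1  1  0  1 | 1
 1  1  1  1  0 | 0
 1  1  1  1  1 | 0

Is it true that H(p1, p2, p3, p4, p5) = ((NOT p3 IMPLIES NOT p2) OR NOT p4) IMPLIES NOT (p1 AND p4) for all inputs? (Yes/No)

Evaluate ((NOT p3 IMPLIES NOT p2) OR NOT p4) IMPLIES NOT (p1 AND p4) on each row and compare to H:
  p1=0, p2=0, p3=0, p4=0, p5=0: formula gives 1, H = 1 ✓
  p1=0, p2=0, p3=0, p4=0, p5=1: formula gives 1, H = 1 ✓
  p1=0, p2=0, p3=0, p4=1, p5=0: formula gives 1, H = 1 ✓
  p1=0, p2=0, p3=0, p4=1, p5=1: formula gives 1, H = 1 ✓
  …and likewise for the remaining 28 rows.
All 32 rows match — the expression computes H exactly.

Yes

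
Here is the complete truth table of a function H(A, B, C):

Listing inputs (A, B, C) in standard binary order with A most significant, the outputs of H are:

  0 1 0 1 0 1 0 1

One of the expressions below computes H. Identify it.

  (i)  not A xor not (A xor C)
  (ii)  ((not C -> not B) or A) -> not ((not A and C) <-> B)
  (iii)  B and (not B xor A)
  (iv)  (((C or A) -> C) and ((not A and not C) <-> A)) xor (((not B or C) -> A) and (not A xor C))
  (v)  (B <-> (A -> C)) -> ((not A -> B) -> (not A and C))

(ii) disagrees with H on (0,1,0) (formula → 1, table → 0); rule it out.
(iii) disagrees with H on (0,0,1) (formula → 0, table → 1); rule it out.
(iv) disagrees with H on (0,1,0) (formula → 1, table → 0); rule it out.
(v) disagrees with H on (0,0,0) (formula → 1, table → 0); rule it out.
That leaves (i). Evaluating it on every row reproduces the table of H exactly.

i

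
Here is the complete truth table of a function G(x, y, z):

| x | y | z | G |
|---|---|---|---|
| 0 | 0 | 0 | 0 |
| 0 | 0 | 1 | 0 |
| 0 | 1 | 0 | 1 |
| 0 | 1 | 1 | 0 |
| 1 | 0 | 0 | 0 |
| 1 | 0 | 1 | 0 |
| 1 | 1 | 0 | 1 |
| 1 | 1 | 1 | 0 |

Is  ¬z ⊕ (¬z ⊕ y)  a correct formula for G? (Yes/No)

Test each input against both G and the formula:
  x=0, y=0, z=0: formula gives 0, G = 0 ✓
  x=0, y=0, z=1: formula gives 0, G = 0 ✓
  x=0, y=1, z=0: formula gives 1, G = 1 ✓
  x=0, y=1, z=1: formula gives 1, but G = 0 ✗
Since they disagree at (0,1,1), the expression is not a correct formula for G.

No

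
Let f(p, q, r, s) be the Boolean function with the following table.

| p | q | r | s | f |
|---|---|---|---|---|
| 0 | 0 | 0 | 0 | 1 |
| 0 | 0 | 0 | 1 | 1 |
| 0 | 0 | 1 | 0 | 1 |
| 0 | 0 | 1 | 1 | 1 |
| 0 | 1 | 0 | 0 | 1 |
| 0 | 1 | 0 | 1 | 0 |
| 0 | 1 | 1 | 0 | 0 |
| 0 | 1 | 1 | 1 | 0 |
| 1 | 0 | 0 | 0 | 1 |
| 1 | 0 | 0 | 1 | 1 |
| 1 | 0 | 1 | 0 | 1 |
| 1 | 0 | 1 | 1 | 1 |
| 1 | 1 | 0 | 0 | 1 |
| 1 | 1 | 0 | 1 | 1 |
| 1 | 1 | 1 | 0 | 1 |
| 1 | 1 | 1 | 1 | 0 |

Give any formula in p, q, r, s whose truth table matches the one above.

f(p, q, r, s) = ~((((((~p & q) & ~r) & s) | (((~p & q) & r) & ~s)) | (((~p & q) & r) & s)) | (((p & q) & r) & s))

The 0-rows are (0,1,0,1), (0,1,1,0), (0,1,1,1), (1,1,1,1). Take each as a conjunction (¬p·q·¬r·s, ¬p·q·r·¬s, ¬p·q·r·s, p·q·r·s), form their disjunction, and complement — that gives a formula that is 1 everywhere f is.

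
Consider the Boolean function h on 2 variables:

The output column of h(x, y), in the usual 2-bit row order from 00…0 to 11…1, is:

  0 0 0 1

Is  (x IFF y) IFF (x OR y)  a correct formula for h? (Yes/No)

Evaluate (x IFF y) IFF (x OR y) on each row and compare to h:
  x=0, y=0: formula gives 0, h = 0 ✓
  x=0, y=1: formula gives 0, h = 0 ✓
  x=1, y=0: formula gives 0, h = 0 ✓
  x=1, y=1: formula gives 1, h = 1 ✓
No disagreement on any input; they are logically equivalent.

Yes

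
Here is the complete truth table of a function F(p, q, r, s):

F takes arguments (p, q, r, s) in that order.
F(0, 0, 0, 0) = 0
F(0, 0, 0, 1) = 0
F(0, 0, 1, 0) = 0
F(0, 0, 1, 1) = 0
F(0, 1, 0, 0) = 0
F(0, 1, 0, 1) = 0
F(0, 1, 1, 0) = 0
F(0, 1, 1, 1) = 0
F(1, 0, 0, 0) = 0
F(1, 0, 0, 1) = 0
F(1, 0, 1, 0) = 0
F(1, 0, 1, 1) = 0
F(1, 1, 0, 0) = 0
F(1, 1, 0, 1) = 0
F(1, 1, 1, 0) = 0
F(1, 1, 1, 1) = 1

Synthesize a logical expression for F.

The output is 1 only when every input is 1 — the AND of all inputs.

F(p, q, r, s) = ((p and q) and r) and s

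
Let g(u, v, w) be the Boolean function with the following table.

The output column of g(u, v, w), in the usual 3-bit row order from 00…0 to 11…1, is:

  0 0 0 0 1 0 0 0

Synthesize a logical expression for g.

Only row (1,0,0) gives 1. That row's minterm u·¬v·¬w is g directly.

g(u, v, w) = (u · v') · w'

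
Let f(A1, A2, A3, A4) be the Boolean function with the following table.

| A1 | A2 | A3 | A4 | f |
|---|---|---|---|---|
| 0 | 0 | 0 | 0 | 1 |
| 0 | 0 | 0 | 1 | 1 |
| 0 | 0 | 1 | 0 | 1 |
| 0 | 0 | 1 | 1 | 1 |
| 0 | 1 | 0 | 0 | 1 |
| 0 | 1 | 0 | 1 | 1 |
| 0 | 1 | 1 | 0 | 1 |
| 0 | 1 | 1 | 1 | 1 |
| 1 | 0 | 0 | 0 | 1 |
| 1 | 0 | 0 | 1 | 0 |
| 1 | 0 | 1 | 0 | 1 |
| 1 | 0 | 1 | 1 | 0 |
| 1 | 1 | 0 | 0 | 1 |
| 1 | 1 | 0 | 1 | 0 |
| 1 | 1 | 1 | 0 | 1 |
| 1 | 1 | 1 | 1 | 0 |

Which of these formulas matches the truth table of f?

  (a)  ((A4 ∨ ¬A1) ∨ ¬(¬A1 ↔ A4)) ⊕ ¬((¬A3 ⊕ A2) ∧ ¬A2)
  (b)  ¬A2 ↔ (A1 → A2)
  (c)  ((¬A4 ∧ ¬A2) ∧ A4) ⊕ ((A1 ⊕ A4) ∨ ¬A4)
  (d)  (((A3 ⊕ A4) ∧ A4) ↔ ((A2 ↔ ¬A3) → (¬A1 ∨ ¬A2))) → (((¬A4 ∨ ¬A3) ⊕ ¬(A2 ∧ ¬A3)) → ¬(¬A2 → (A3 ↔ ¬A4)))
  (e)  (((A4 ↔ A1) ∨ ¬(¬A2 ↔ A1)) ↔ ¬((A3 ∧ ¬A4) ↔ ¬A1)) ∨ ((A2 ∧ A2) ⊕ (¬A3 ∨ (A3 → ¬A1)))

c

(a): at (0,0,1,0) it gives 0, but f = 1 — eliminated.
(b): at (0,1,0,0) it gives 0, but f = 1 — eliminated.
(d): at (0,1,0,1) it gives 0, but f = 1 — eliminated.
(e): at (0,1,0,1) it gives 0, but f = 1 — eliminated.
(c) is the remaining candidate, and it agrees with f on all 16 inputs.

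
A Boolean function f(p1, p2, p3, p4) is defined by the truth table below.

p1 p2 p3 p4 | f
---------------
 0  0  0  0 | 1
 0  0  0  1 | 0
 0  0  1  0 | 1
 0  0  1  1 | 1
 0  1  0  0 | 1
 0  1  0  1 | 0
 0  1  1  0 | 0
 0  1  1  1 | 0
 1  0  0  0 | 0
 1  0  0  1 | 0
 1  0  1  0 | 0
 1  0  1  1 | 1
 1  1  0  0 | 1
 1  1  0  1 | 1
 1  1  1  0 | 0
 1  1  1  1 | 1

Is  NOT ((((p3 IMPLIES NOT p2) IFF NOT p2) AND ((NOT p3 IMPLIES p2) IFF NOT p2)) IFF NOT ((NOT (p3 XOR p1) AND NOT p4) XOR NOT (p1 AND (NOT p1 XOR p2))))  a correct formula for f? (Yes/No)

Check the formula against f row by row:
  p1=0, p2=0, p3=0, p4=0: formula gives 1, f = 1 ✓
  p1=0, p2=0, p3=0, p4=1: formula gives 0, f = 0 ✓
  p1=0, p2=0, p3=1, p4=0: formula gives 1, f = 1 ✓
  p1=0, p2=0, p3=1, p4=1: formula gives 1, f = 1 ✓
  … (the remaining 12 rows also agree.)
No disagreement on any input; they are logically equivalent.

Yes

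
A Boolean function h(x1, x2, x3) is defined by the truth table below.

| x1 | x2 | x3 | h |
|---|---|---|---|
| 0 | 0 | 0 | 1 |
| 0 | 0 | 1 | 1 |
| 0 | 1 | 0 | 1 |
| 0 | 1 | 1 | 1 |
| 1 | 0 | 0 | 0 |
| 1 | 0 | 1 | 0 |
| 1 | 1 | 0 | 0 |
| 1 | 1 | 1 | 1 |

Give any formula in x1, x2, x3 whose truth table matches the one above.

h(x1, x2, x3) = ((((x1 · x2') · x3') + ((x1 · x2') · x3)) + ((x1 · x2) · x3'))'

h is 0 on only 3 rows — (1,0,0), (1,0,1), (1,1,0). Writing each as a minterm (x1·¬x2·¬x3, x1·¬x2·x3, x1·x2·¬x3) and OR-ing them characterizes exactly where h=0, so h is the negation of that disjunction.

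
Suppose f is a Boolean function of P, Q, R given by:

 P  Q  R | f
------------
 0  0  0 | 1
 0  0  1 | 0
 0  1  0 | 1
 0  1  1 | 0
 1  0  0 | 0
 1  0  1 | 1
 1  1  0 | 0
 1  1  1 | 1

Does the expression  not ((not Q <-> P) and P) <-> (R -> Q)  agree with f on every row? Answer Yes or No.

Check the formula against f row by row:
  P=0, Q=0, R=0: formula gives 1, f = 1 ✓
  P=0, Q=0, R=1: formula gives 0, f = 0 ✓
  P=0, Q=1, R=0: formula gives 1, f = 1 ✓
  P=0, Q=1, R=1: formula gives 1, but f = 0 ✗
Since they disagree at (0,1,1), the expression is not a correct formula for f.

No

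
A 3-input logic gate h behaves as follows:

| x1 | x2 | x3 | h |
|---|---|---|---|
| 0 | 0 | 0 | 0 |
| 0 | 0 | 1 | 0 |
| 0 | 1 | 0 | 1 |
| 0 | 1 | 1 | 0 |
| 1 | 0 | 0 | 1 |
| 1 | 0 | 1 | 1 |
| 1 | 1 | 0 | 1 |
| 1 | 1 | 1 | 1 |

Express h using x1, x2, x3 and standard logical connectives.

h(x1, x2, x3) = ¬((((¬x1 ∧ ¬x2) ∧ ¬x3) ∨ ((¬x1 ∧ ¬x2) ∧ x3)) ∨ ((¬x1 ∧ x2) ∧ x3))

There are just 3 zero rows: (0,0,0), (0,0,1), (0,1,1). Their minterms are ¬x1·¬x2·¬x3, ¬x1·¬x2·x3, ¬x1·x2·x3; the OR of those covers precisely the 0-outputs, and negating it yields h.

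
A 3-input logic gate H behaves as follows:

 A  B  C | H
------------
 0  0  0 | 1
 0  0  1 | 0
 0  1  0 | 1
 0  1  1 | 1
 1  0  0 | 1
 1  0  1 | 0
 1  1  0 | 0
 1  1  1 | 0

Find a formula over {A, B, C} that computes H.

Collect the rows where H=1 — (0,0,0), (0,1,0), (0,1,1), (1,0,0) — and write one minterm per row: ¬A·¬B·¬C, ¬A·B·¬C, ¬A·B·C, A·¬B·¬C. Their union (logical OR) reproduces the table exactly.

H(A, B, C) = ((((A' · B') · C') + ((A' · B) · C')) + ((A' · B) · C)) + ((A · B') · C')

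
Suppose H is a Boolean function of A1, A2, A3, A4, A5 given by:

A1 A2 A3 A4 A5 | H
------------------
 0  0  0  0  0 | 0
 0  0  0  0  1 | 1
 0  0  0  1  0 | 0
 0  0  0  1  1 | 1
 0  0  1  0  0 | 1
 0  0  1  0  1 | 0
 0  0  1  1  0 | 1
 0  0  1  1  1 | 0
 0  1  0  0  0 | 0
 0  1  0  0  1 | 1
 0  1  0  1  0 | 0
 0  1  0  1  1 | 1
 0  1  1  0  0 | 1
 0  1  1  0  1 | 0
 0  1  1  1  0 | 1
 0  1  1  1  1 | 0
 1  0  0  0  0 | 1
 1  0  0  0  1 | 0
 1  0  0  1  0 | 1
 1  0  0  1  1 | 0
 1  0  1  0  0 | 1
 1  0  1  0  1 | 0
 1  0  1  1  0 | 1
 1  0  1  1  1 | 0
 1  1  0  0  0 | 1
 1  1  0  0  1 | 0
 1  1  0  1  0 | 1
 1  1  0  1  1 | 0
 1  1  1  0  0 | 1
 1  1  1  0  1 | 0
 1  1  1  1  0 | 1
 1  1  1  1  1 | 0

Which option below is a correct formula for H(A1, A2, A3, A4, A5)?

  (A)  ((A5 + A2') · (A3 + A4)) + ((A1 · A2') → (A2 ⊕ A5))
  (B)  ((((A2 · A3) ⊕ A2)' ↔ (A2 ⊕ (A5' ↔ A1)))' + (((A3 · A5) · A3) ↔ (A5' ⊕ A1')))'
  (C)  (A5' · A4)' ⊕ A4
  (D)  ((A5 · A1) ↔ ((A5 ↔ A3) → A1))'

D

(A): at (0,0,0,0,0) it gives 1, but H = 0 — eliminated.
(B): at (0,0,1,0,0) it gives 0, but H = 1 — eliminated.
(C): at (0,0,0,0,0) it gives 1, but H = 0 — eliminated.
(D) is the remaining candidate, and it agrees with H on all 32 inputs.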